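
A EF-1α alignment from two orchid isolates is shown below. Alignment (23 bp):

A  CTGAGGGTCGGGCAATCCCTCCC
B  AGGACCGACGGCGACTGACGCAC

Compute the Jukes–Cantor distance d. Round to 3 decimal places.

0.892

The sequences differ at 12 of 23 sites, so p = 12/23 ≈ 0.521739.
d = −(3/4) ln(1 − 4p/3) = −0.75 ln(1 − 0.695652) = −0.75 ln(0.304348)
  = −0.75 × (-1.189583) = 0.892187 substitutions/site.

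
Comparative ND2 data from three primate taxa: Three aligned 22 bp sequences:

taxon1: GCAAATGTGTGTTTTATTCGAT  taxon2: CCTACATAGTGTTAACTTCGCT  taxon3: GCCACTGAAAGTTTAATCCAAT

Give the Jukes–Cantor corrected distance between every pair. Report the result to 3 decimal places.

taxon1–taxon2: 10/22 sites differ → p ≈ 0.454545, d = −0.75 ln(1 − 0.60606) = 0.698667 ≈ 0.699.
taxon1–taxon3: 8/22 sites differ → p ≈ 0.363636, d = −0.75 ln(1 − 0.484848) = 0.497470 ≈ 0.497.
taxon2–taxon3: 11/22 sites differ → p = 0.5, d = −0.75 ln(1 − 0.666667) = 0.823960 ≈ 0.824.

d(taxon1,taxon2) = 0.699, d(taxon1,taxon3) = 0.497, d(taxon2,taxon3) = 0.824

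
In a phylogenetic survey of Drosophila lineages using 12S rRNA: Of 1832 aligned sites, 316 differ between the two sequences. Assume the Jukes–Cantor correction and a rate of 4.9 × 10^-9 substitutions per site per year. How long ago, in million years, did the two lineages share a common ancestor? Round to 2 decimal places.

p = 316/1832 ≈ 0.172489.
d = −(3/4) ln(1 − 4p/3) = −0.75 ln(1 − 0.229985) = −0.75 ln(0.770015)
  = −0.75 × (-0.261345) = 0.196009 substitutions/site.
Under a molecular clock d = 2μt, so t = d/(2μ) = 0.196009 / (2 × 4.9 × 10^-9) = 20.00 million years.

20.00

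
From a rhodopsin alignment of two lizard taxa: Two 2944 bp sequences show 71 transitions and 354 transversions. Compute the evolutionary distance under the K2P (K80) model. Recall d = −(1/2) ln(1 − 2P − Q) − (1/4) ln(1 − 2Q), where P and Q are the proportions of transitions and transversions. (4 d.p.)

P = 71/2944 ≈ 0.024117 and Q = 354/2944 ≈ 0.120245.
Under the Kimura two-parameter model, d = −½ ln(1 − 2P − Q) − ¼ ln(1 − 2Q).
1 − 2P − Q = 0.831521, giving −½ ln(0.831521) = 0.092249.
1 − 2Q = 0.75951, giving −¼ ln(0.75951) = 0.068770.
d = 0.092249 + 0.068770 = 0.161019.

0.1610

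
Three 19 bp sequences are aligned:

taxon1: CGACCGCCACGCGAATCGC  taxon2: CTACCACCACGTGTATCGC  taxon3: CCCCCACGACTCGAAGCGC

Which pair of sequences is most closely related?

taxon1 and taxon2

taxon1–taxon2: 4/19 differ, p = 0.211, d = 0.247.
taxon1–taxon3: 6/19 differ, p = 0.316, d = 0.410.
taxon2–taxon3: 7/19 differ, p = 0.368, d = 0.507.
The smallest distance is between taxon1 and taxon2.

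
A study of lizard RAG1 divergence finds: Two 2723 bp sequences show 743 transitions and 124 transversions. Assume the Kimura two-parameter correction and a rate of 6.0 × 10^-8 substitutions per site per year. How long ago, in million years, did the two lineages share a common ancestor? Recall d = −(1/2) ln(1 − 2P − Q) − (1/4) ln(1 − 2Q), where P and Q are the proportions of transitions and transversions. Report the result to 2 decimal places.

P = 743/2723 ≈ 0.272861 and Q = 124/2723 ≈ 0.045538.
Under the Kimura two-parameter model, d = −½ ln(1 − 2P − Q) − ¼ ln(1 − 2Q).
1 − 2P − Q = 0.40874, giving −½ ln(0.40874) = 0.447338.
1 − 2Q = 0.908924, giving −¼ ln(0.908924) = 0.023873.
d = 0.447338 + 0.023873 = 0.471211.
Under a molecular clock d = 2μt, so t = d/(2μ) = 0.471211 / (2 × 6.0 × 10^-8) = 3.93 million years.

3.93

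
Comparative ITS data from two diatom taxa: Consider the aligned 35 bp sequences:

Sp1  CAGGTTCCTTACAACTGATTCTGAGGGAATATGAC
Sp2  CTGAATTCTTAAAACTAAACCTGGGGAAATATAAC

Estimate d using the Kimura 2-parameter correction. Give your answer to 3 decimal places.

0.426

Of 35 sites, 7 differences are transitions and 4 are transversions, so P = 7/35 = 0.2 and Q = 4/35 ≈ 0.114286.
Under the Kimura two-parameter model, d = −½ ln(1 − 2P − Q) − ¼ ln(1 − 2Q).
1 − 2P − Q = 0.485714, giving −½ ln(0.485714) = 0.361068.
1 − 2Q = 0.771428, giving −¼ ln(0.771428) = 0.064878.
d = 0.361068 + 0.064878 = 0.425946.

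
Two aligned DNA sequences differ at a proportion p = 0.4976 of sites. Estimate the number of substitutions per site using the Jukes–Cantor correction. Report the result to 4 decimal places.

d = −(3/4) ln(1 − 4p/3) = −0.75 ln(1 − 0.663467) = −0.75 ln(0.336533)
  = −0.75 × (-1.089059) = 0.816794 substitutions/site.

0.8168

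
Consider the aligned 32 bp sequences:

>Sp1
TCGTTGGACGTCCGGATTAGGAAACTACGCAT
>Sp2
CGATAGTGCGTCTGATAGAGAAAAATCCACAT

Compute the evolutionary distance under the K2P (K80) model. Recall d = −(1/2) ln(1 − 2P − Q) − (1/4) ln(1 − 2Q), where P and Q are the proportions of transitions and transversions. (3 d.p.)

Of 32 sites, 7 differences are transitions and 8 are transversions, so P = 7/32 = 0.21875 and Q = 8/32 = 0.25.
Under the Kimura two-parameter model, d = −½ ln(1 − 2P − Q) − ¼ ln(1 − 2Q).
1 − 2P − Q = 0.3125, giving −½ ln(0.3125) = 0.581575.
1 − 2Q = 0.5, giving −¼ ln(0.5) = 0.173287.
d = 0.581575 + 0.173287 = 0.754862.

0.755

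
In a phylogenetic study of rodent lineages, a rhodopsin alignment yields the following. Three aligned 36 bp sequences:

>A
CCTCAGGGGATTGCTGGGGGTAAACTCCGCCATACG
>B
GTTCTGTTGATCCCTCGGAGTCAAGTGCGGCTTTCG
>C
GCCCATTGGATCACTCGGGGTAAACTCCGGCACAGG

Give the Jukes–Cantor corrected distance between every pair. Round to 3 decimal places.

d(A,B) = 0.608, d(A,C) = 0.347, d(B,C) = 0.548

A–B: 15/36 sites differ → p ≈ 0.416667, d = −0.75 ln(1 − 0.555556) = 0.608198 ≈ 0.608.
A–C: 10/36 sites differ → p ≈ 0.277778, d = −0.75 ln(1 − 0.370371) = 0.346968 ≈ 0.347.
B–C: 14/36 sites differ → p ≈ 0.388889, d = −0.75 ln(1 − 0.518519) = 0.548166 ≈ 0.548.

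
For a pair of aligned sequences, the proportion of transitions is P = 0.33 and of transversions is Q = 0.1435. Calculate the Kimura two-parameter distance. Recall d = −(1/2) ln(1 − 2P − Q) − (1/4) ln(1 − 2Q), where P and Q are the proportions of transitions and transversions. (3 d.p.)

0.898

Under the Kimura two-parameter model, d = −½ ln(1 − 2P − Q) − ¼ ln(1 − 2Q).
1 − 2P − Q = 0.1965, giving −½ ln(0.1965) = 0.813546.
1 − 2Q = 0.713, giving −¼ ln(0.713) = 0.084568.
d = 0.813546 + 0.084568 = 0.898114.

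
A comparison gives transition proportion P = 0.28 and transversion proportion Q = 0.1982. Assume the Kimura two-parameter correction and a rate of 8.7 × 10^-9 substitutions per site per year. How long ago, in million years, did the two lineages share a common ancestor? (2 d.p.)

Under the Kimura two-parameter model, d = −½ ln(1 − 2P − Q) − ¼ ln(1 − 2Q).
1 − 2P − Q = 0.2418, giving −½ ln(0.2418) = 0.709822.
1 − 2Q = 0.6036, giving −¼ ln(0.6036) = 0.126211.
d = 0.709822 + 0.126211 = 0.836033.
Under a molecular clock d = 2μt, so t = d/(2μ) = 0.836033 / (2 × 8.7 × 10^-9) = 48.05 million years.

48.05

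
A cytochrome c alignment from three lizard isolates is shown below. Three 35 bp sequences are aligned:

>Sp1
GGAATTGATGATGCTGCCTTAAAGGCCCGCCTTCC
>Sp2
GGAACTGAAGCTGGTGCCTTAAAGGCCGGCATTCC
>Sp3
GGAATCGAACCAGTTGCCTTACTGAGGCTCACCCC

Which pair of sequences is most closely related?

Sp1–Sp2: 6/35 differ, p = 0.171, d = 0.195.
Sp1–Sp3: 15/35 differ, p = 0.429, d = 0.635.
Sp2–Sp3: 14/35 differ, p = 0.400, d = 0.572.
The smallest distance is between Sp1 and Sp2.

Sp1 and Sp2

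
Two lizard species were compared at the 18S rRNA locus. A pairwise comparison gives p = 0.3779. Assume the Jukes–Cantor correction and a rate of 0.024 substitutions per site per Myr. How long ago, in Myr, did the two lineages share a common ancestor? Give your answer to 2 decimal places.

10.95

d = −(3/4) ln(1 − 4p/3) = −0.75 ln(1 − 0.503867) = −0.75 ln(0.496133)
  = −0.75 × (-0.700911) = 0.525683 substitutions/site.
Under a molecular clock d = 2μt, so t = d/(2μ) = 0.525683 / (2 × 0.024) = 10.95 Myr.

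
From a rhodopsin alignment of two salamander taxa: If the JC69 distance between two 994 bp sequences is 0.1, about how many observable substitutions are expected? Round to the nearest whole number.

93

Invert JC69: p = (3/4)(1 − e^(−4d/3)) = 0.75 × (1 − e^(-0.133333)) = 0.75 × (1 − 0.875174) = 0.093620.
Expected differing sites = pL ≈ 0.093620 × 994 = 93.05828 ≈ 93.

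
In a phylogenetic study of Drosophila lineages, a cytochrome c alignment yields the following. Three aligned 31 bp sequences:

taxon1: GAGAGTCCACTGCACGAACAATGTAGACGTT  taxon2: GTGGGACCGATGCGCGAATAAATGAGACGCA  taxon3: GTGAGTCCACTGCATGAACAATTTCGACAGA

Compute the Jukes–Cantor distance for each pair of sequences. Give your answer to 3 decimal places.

taxon1–taxon2: 12/31 sites differ → p ≈ 0.387097, d = −0.75 ln(1 − 0.516129) = 0.544453 ≈ 0.544.
taxon1–taxon3: 7/31 sites differ → p ≈ 0.225806, d = −0.75 ln(1 − 0.301075) = 0.268659 ≈ 0.269.
taxon2–taxon3: 12/31 sites differ → p ≈ 0.387097, d = −0.75 ln(1 − 0.516129) = 0.544453 ≈ 0.544.

d(taxon1,taxon2) = 0.544, d(taxon1,taxon3) = 0.269, d(taxon2,taxon3) = 0.544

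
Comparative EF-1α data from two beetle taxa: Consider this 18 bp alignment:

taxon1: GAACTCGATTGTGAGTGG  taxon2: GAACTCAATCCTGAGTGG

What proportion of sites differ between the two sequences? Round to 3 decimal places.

0.167

The sequences differ at 3 of 18 positions (sites 7, 10, 11).
p = 3/18 = 0.166666… ≈ 0.167 (to 3 d.p.).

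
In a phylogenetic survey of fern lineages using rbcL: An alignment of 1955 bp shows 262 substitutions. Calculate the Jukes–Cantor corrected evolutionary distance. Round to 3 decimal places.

0.148

p = 262/1955 ≈ 0.134015.
d = −(3/4) ln(1 − 4p/3) = −0.75 ln(1 − 0.178687) = −0.75 ln(0.821313)
  = −0.75 × (-0.196851) = 0.147638 substitutions/site.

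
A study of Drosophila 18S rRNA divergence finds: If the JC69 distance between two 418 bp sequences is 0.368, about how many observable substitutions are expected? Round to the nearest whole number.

Invert JC69: p = (3/4)(1 − e^(−4d/3)) = 0.75 × (1 − e^(-0.490667)) = 0.75 × (1 − 0.612218) = 0.290837.
Expected differing sites = pL ≈ 0.290837 × 418 = 121.569866 ≈ 122.

122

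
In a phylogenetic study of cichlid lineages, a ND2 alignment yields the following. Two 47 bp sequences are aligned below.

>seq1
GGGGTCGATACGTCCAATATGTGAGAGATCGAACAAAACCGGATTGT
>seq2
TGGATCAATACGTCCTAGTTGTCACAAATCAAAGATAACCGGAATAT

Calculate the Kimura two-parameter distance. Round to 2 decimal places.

Of 47 sites, 5 differences are transitions and 9 are transversions, so P = 5/47 ≈ 0.106383 and Q = 9/47 ≈ 0.191489.
Under the Kimura two-parameter model, d = −½ ln(1 − 2P − Q) − ¼ ln(1 − 2Q).
1 − 2P − Q = 0.595745, giving −½ ln(0.595745) = 0.258971.
1 − 2Q = 0.617022, giving −¼ ln(0.617022) = 0.120713.
d = 0.258971 + 0.120713 = 0.379684.

0.38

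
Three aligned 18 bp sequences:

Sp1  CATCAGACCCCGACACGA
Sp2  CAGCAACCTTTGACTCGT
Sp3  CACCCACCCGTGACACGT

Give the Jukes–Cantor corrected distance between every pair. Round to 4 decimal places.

d(Sp1,Sp2) = 0.6735, d(Sp1,Sp3) = 0.5482, d(Sp2,Sp3) = 0.3470

Sp1–Sp2: 8/18 sites differ → p ≈ 0.444444, d = −0.75 ln(1 − 0.592592) = 0.673455 ≈ 0.6735.
Sp1–Sp3: 7/18 sites differ → p ≈ 0.388889, d = −0.75 ln(1 − 0.518519) = 0.548166 ≈ 0.5482.
Sp2–Sp3: 5/18 sites differ → p ≈ 0.277778, d = −0.75 ln(1 − 0.370371) = 0.346968 ≈ 0.3470.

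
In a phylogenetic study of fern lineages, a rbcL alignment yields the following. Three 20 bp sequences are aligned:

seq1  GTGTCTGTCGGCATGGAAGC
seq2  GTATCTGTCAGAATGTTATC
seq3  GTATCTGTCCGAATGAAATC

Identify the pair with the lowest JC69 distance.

seq1–seq2: 6/20 differ, p = 0.300, d = 0.383.
seq1–seq3: 5/20 differ, p = 0.250, d = 0.304.
seq2–seq3: 3/20 differ, p = 0.150, d = 0.167.
The smallest distance is between seq2 and seq3.

seq2 and seq3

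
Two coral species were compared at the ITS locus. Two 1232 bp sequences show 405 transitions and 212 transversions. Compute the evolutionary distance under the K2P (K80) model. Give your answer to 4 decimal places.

0.9901

P = 405/1232 ≈ 0.328734 and Q = 212/1232 ≈ 0.172078.
Under the Kimura two-parameter model, d = −½ ln(1 − 2P − Q) − ¼ ln(1 − 2Q).
1 − 2P − Q = 0.170454, giving −½ ln(0.170454) = 0.884645.
1 − 2Q = 0.655844, giving −¼ ln(0.655844) = 0.105458.
d = 0.884645 + 0.105458 = 0.990103.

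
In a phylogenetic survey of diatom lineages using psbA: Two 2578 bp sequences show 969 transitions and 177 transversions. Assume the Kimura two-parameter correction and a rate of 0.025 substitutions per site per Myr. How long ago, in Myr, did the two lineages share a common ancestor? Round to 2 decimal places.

P = 969/2578 ≈ 0.375873 and Q = 177/2578 ≈ 0.068658.
Under the Kimura two-parameter model, d = −½ ln(1 − 2P − Q) − ¼ ln(1 − 2Q).
1 − 2P − Q = 0.179596, giving −½ ln(0.179596) = 0.858523.
1 − 2Q = 0.862684, giving −¼ ln(0.862684) = 0.036927.
d = 0.858523 + 0.036927 = 0.895450.
Under a molecular clock d = 2μt, so t = d/(2μ) = 0.895450 / (2 × 0.025) = 17.91 Myr.

17.91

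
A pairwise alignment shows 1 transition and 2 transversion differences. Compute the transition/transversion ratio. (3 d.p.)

R = 1/2 = 0.500.

0.500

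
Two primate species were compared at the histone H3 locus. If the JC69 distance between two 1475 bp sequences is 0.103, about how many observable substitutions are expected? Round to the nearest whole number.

142

Invert JC69: p = (3/4)(1 − e^(−4d/3)) = 0.75 × (1 − e^(-0.137333)) = 0.75 × (1 − 0.871680) = 0.096240.
Expected differing sites = pL ≈ 0.096240 × 1475 = 141.954 ≈ 142.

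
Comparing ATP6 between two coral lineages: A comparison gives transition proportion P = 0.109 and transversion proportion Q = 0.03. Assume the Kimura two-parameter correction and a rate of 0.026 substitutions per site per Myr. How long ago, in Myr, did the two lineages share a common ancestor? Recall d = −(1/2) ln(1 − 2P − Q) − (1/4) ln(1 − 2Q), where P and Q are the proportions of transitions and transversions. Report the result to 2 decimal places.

Under the Kimura two-parameter model, d = −½ ln(1 − 2P − Q) − ¼ ln(1 − 2Q).
1 − 2P − Q = 0.752, giving −½ ln(0.752) = 0.142509.
1 − 2Q = 0.94, giving −¼ ln(0.94) = 0.015469.
d = 0.142509 + 0.015469 = 0.157978.
Under a molecular clock d = 2μt, so t = d/(2μ) = 0.157978 / (2 × 0.026) = 3.04 Myr.

3.04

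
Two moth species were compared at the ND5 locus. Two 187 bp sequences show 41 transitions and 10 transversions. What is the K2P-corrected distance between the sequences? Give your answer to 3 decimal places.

P = 41/187 ≈ 0.219251 and Q = 10/187 ≈ 0.053476.
Under the Kimura two-parameter model, d = −½ ln(1 − 2P − Q) − ¼ ln(1 − 2Q).
1 − 2P − Q = 0.508022, giving −½ ln(0.508022) = 0.338615.
1 − 2Q = 0.893048, giving −¼ ln(0.893048) = 0.028279.
d = 0.338615 + 0.028279 = 0.366894.

0.367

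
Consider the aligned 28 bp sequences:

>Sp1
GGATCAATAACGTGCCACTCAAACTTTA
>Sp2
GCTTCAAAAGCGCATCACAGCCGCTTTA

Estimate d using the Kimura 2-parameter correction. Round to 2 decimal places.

Of 28 sites, 5 differences are transitions and 7 are transversions, so P = 5/28 ≈ 0.178571 and Q = 7/28 = 0.25.
Under the Kimura two-parameter model, d = −½ ln(1 − 2P − Q) − ¼ ln(1 − 2Q).
1 − 2P − Q = 0.392858, giving −½ ln(0.392858) = 0.467154.
1 − 2Q = 0.5, giving −¼ ln(0.5) = 0.173287.
d = 0.467154 + 0.173287 = 0.640441.

0.64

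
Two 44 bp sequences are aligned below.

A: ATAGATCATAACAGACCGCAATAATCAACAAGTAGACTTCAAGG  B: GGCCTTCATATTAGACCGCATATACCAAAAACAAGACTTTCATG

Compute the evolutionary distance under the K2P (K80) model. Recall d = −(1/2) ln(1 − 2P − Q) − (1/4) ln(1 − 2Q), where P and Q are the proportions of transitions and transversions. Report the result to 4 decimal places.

0.5478

Of 44 sites, 4 differences are transitions and 13 are transversions, so P = 4/44 ≈ 0.090909 and Q = 13/44 ≈ 0.295455.
Under the Kimura two-parameter model, d = −½ ln(1 − 2P − Q) − ¼ ln(1 − 2Q).
1 − 2P − Q = 0.522727, giving −½ ln(0.522727) = 0.324348.
1 − 2Q = 0.40909, giving −¼ ln(0.40909) = 0.223455.
d = 0.324348 + 0.223455 = 0.547803.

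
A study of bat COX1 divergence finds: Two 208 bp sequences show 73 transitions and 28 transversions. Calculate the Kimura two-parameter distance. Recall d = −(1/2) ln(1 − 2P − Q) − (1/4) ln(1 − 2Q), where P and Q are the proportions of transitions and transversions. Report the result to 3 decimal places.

0.984

P = 73/208 ≈ 0.350962 and Q = 28/208 ≈ 0.134615.
Under the Kimura two-parameter model, d = −½ ln(1 − 2P − Q) − ¼ ln(1 − 2Q).
1 − 2P − Q = 0.163461, giving −½ ln(0.163461) = 0.905590.
1 − 2Q = 0.73077, giving −¼ ln(0.73077) = 0.078414.
d = 0.905590 + 0.078414 = 0.984004.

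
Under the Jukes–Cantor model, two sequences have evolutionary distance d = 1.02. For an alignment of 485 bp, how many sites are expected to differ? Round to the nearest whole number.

270

Invert JC69: p = (3/4)(1 − e^(−4d/3)) = 0.75 × (1 − e^(-1.36)) = 0.75 × (1 − 0.256661) = 0.557504.
Expected differing sites = pL ≈ 0.557504 × 485 = 270.38944 ≈ 270.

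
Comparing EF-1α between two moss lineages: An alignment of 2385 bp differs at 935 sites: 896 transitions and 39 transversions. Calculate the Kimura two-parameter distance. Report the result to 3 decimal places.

0.738

P = 896/2385 ≈ 0.375681 and Q = 39/2385 ≈ 0.016352.
Under the Kimura two-parameter model, d = −½ ln(1 − 2P − Q) − ¼ ln(1 − 2Q).
1 − 2P − Q = 0.232286, giving −½ ln(0.232286) = 0.729893.
1 − 2Q = 0.967296, giving −¼ ln(0.967296) = 0.008313.
d = 0.729893 + 0.008313 = 0.738206.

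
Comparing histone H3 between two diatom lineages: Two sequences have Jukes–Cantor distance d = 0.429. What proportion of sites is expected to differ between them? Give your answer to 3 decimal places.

0.327

p = (3/4)(1 − e^(−4d/3)) = 0.75 × (1 − e^(-0.572)) = 0.75 × (1 − 0.564396) = 0.326703.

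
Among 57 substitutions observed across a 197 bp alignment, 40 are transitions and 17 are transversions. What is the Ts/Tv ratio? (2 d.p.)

2.35

R = 40/17 = 2.352941… ≈ 2.35 (to 2 d.p.).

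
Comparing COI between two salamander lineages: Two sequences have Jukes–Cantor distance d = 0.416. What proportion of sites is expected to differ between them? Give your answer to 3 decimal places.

0.319

p = (3/4)(1 − e^(−4d/3)) = 0.75 × (1 − e^(-0.554667)) = 0.75 × (1 − 0.574263) = 0.319303.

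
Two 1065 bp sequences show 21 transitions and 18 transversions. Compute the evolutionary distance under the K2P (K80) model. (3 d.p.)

P = 21/1065 ≈ 0.019718 and Q = 18/1065 ≈ 0.016901.
Under the Kimura two-parameter model, d = −½ ln(1 − 2P − Q) − ¼ ln(1 − 2Q).
1 − 2P − Q = 0.943663, giving −½ ln(0.943663) = 0.028993.
1 − 2Q = 0.966198, giving −¼ ln(0.966198) = 0.008597.
d = 0.028993 + 0.008597 = 0.037590.

0.038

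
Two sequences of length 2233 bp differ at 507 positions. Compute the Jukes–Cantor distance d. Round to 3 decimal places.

p = 507/2233 ≈ 0.227049.
d = −(3/4) ln(1 − 4p/3) = −0.75 ln(1 − 0.302732) = −0.75 ln(0.697268)
  = −0.75 × (-0.360585) = 0.270439 substitutions/site.

0.270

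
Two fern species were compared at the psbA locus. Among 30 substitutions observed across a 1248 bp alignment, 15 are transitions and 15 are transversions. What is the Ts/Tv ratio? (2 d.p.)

1.00

R = 15/15 = 1.00.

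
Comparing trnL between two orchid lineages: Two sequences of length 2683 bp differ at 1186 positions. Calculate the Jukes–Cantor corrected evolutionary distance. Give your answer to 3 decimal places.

p = 1186/2683 ≈ 0.442042.
d = −(3/4) ln(1 − 4p/3) = −0.75 ln(1 − 0.589389) = −0.75 ln(0.410611)
  = −0.75 × (-0.890109) = 0.667582 substitutions/site.

0.668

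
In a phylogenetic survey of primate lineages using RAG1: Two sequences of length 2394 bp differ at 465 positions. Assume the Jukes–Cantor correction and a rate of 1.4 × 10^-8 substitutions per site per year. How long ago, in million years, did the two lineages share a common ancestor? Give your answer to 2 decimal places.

p = 465/2394 ≈ 0.194236.
d = −(3/4) ln(1 − 4p/3) = −0.75 ln(1 − 0.258981) = −0.75 ln(0.741019)
  = −0.75 × (-0.299729) = 0.224797 substitutions/site.
Under a molecular clock d = 2μt, so t = d/(2μ) = 0.224797 / (2 × 1.4 × 10^-8) = 8.03 million years.

8.03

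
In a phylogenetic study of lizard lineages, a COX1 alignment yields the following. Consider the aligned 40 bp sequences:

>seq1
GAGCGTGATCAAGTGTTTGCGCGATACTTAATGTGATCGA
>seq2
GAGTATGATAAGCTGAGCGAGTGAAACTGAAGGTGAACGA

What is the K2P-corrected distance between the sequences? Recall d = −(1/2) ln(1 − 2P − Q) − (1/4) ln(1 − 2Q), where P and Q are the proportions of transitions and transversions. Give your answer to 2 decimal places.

Of 40 sites, 5 differences are transitions and 9 are transversions, so P = 5/40 = 0.125 and Q = 9/40 = 0.225.
Under the Kimura two-parameter model, d = −½ ln(1 − 2P − Q) − ¼ ln(1 − 2Q).
1 − 2P − Q = 0.525, giving −½ ln(0.525) = 0.322179.
1 − 2Q = 0.55, giving −¼ ln(0.55) = 0.149459.
d = 0.322179 + 0.149459 = 0.471638.

0.47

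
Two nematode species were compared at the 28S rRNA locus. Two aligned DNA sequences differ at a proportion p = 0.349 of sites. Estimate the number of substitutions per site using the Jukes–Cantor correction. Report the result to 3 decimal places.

0.470

d = −(3/4) ln(1 − 4p/3) = −0.75 ln(1 − 0.465333) = −0.75 ln(0.534667)
  = −0.75 × (-0.626111) = 0.469583 substitutions/site.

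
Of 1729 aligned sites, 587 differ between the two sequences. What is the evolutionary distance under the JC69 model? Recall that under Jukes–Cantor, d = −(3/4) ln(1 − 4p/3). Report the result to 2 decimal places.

p = 587/1729 ≈ 0.339503.
d = −(3/4) ln(1 − 4p/3) = −0.75 ln(1 − 0.452671) = −0.75 ln(0.547329)
  = −0.75 × (-0.602705) = 0.452029 substitutions/site.

0.45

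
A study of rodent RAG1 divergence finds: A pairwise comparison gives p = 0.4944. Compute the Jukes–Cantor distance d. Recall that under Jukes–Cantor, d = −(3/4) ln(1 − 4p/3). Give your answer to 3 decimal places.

d = −(3/4) ln(1 − 4p/3) = −0.75 ln(1 − 0.6592) = −0.75 ln(0.3408)
  = −0.75 × (-1.076459) = 0.807344 substitutions/site.

0.807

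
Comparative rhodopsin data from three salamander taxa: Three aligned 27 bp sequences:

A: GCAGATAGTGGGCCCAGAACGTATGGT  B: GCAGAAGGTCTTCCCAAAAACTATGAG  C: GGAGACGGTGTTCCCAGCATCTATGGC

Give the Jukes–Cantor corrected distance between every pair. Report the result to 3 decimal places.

d(A,B) = 0.511, d(A,C) = 0.441, d(B,C) = 0.377

A–B: 10/27 sites differ → p ≈ 0.37037, d = −0.75 ln(1 − 0.493827) = 0.510658 ≈ 0.511.
A–C: 9/27 sites differ → p ≈ 0.333333, d = −0.75 ln(1 − 0.444444) = 0.440839 ≈ 0.441.
B–C: 8/27 sites differ → p ≈ 0.296296, d = −0.75 ln(1 − 0.395061) = 0.376971 ≈ 0.377.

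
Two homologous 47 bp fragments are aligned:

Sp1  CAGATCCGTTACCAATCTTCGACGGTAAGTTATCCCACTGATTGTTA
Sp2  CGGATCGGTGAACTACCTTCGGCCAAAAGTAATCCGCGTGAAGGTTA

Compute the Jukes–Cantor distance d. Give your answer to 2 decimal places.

The sequences differ at 16 of 47 sites, so p = 16/47 ≈ 0.340426.
d = −(3/4) ln(1 − 4p/3) = −0.75 ln(1 − 0.453901) = −0.75 ln(0.546099)
  = −0.75 × (-0.604955) = 0.453716 substitutions/site.

0.45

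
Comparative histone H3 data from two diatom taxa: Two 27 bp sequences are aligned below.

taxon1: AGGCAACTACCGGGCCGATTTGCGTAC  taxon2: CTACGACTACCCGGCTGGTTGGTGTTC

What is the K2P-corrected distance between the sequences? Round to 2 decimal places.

0.52

Of 27 sites, 5 differences are transitions and 5 are transversions, so P = 5/27 ≈ 0.185185 and Q = 5/27 ≈ 0.185185.
Under the Kimura two-parameter model, d = −½ ln(1 − 2P − Q) − ¼ ln(1 − 2Q).
1 − 2P − Q = 0.444445, giving −½ ln(0.444445) = 0.405464.
1 − 2Q = 0.62963, giving −¼ ln(0.62963) = 0.115656.
d = 0.405464 + 0.115656 = 0.521120.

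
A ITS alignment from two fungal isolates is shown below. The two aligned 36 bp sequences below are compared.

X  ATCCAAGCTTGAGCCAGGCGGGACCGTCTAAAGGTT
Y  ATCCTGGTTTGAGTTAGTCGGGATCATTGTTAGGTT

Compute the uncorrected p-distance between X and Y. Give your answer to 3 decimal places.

0.333

The sequences differ at 12 of 36 positions.
p = 12/36 = 0.333333… ≈ 0.333 (to 3 d.p.).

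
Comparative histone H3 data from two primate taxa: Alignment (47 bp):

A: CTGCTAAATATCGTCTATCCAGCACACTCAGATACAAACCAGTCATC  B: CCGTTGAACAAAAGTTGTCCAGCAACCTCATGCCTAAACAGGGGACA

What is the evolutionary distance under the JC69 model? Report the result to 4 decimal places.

0.7927

The sequences differ at 23 of 47 sites, so p = 23/47 ≈ 0.489362.
d = −(3/4) ln(1 − 4p/3) = −0.75 ln(1 − 0.652483) = −0.75 ln(0.347517)
  = −0.75 × (-1.056942) = 0.792707 substitutions/site.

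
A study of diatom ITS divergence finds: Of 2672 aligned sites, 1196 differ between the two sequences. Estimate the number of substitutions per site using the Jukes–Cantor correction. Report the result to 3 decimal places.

0.681

p = 1196/2672 ≈ 0.447605.
d = −(3/4) ln(1 − 4p/3) = −0.75 ln(1 − 0.596807) = −0.75 ln(0.403193)
  = −0.75 × (-0.908340) = 0.681255 substitutions/site.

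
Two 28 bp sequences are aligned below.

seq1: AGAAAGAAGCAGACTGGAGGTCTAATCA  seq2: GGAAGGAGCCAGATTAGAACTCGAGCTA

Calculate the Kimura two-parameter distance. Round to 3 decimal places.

Of 28 sites, 9 differences are transitions and 3 are transversions, so P = 9/28 ≈ 0.321429 and Q = 3/28 ≈ 0.107143.
Under the Kimura two-parameter model, d = −½ ln(1 − 2P − Q) − ¼ ln(1 − 2Q).
1 − 2P − Q = 0.249999, giving −½ ln(0.249999) = 0.693149.
1 − 2Q = 0.785714, giving −¼ ln(0.785714) = 0.060291.
d = 0.693149 + 0.060291 = 0.753440.

0.753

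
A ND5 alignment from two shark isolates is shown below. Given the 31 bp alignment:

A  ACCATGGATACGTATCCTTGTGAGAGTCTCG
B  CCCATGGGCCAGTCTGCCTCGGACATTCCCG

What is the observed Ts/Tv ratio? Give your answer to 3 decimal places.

Transitions are A↔G and C↔T; transversions are all other mismatches.
Transitions: 4. Transversions: 9.
R = 4/9 = 0.444444… ≈ 0.444 (to 3 d.p.).

0.444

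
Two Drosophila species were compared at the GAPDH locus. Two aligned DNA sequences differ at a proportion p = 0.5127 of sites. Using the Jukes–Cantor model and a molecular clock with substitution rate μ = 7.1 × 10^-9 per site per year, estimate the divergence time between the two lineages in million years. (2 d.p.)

d = −(3/4) ln(1 − 4p/3) = −0.75 ln(1 − 0.6836) = −0.75 ln(0.3164)
  = −0.75 × (-1.150748) = 0.863061 substitutions/site.
Under a molecular clock d = 2μt, so t = d/(2μ) = 0.863061 / (2 × 7.1 × 10^-9) = 60.78 million years.

60.78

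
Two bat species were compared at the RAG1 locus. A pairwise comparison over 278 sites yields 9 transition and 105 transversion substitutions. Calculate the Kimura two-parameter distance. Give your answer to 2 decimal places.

P = 9/278 ≈ 0.032374 and Q = 105/278 ≈ 0.377698.
Under the Kimura two-parameter model, d = −½ ln(1 − 2P − Q) − ¼ ln(1 − 2Q).
1 − 2P − Q = 0.557554, giving −½ ln(0.557554) = 0.292098.
1 − 2Q = 0.244604, giving −¼ ln(0.244604) = 0.352029.
d = 0.292098 + 0.352029 = 0.644127.

0.64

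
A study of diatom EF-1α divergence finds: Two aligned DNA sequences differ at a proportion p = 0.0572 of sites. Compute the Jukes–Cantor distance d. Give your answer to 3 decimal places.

d = −(3/4) ln(1 − 4p/3) = −0.75 ln(1 − 0.076267) = −0.75 ln(0.923733)
  = −0.75 × (-0.079332) = 0.059499 substitutions/site.

0.059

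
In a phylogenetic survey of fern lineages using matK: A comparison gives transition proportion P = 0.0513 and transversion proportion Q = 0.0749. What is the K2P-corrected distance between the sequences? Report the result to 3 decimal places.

Under the Kimura two-parameter model, d = −½ ln(1 − 2P − Q) − ¼ ln(1 − 2Q).
1 − 2P − Q = 0.8225, giving −½ ln(0.8225) = 0.097703.
1 − 2Q = 0.8502, giving −¼ ln(0.8502) = 0.040571.
d = 0.097703 + 0.040571 = 0.138274.

0.138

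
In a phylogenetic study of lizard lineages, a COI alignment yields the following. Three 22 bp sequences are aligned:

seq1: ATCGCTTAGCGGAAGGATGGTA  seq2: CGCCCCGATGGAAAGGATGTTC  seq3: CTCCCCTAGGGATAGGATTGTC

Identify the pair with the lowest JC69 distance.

seq1–seq2: 10/22 differ, p = 0.455, d = 0.699.
seq1–seq3: 8/22 differ, p = 0.364, d = 0.497.
seq2–seq3: 6/22 differ, p = 0.273, d = 0.339.
The smallest distance is between seq2 and seq3.

seq2 and seq3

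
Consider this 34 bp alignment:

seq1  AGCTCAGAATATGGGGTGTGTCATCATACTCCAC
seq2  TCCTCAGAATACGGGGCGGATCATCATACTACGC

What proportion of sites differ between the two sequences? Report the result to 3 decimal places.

The sequences differ at 8 of 34 positions (sites 1, 2, 12, 17, 19, 20, 31, 33).
p = 8/34 = 0.235294… ≈ 0.235 (to 3 d.p.).

0.235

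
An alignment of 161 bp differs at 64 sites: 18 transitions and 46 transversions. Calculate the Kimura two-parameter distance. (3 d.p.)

0.568

P = 18/161 ≈ 0.111801 and Q = 46/161 ≈ 0.285714.
Under the Kimura two-parameter model, d = −½ ln(1 − 2P − Q) − ¼ ln(1 − 2Q).
1 − 2P − Q = 0.490684, giving −½ ln(0.490684) = 0.355977.
1 − 2Q = 0.428572, giving −¼ ln(0.428572) = 0.211824.
d = 0.355977 + 0.211824 = 0.567801.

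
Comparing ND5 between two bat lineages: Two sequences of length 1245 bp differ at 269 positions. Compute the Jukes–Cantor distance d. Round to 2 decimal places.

p = 269/1245 ≈ 0.216064.
d = −(3/4) ln(1 − 4p/3) = −0.75 ln(1 − 0.288085) = −0.75 ln(0.711915)
  = −0.75 × (-0.339797) = 0.254848 substitutions/site.

0.25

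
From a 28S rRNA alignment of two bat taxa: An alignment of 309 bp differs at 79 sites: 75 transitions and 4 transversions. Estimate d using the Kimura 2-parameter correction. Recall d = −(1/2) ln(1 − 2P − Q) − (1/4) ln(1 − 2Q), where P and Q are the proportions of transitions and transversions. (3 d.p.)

P = 75/309 ≈ 0.242718 and Q = 4/309 ≈ 0.012945.
Under the Kimura two-parameter model, d = −½ ln(1 − 2P − Q) − ¼ ln(1 − 2Q).
1 − 2P − Q = 0.501619, giving −½ ln(0.501619) = 0.344957.
1 − 2Q = 0.97411, giving −¼ ln(0.97411) = 0.006558.
d = 0.344957 + 0.006558 = 0.351515.

0.352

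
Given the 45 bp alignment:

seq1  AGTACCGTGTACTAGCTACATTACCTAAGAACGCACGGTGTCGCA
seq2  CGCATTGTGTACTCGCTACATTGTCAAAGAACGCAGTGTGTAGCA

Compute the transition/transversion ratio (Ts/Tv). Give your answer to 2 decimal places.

Transitions are A↔G and C↔T; transversions are all other mismatches.
Transitions: 5. Transversions: 6.
R = 5/6 = 0.833333… ≈ 0.83 (to 2 d.p.).

0.83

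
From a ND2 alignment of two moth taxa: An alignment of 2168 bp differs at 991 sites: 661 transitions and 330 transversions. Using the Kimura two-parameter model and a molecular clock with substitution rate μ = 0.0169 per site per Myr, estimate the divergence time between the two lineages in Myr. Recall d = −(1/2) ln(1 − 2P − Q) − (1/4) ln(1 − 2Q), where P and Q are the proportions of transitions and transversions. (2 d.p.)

P = 661/2168 ≈ 0.304889 and Q = 330/2168 ≈ 0.152214.
Under the Kimura two-parameter model, d = −½ ln(1 − 2P − Q) − ¼ ln(1 − 2Q).
1 − 2P − Q = 0.238008, giving −½ ln(0.238008) = 0.717725.
1 − 2Q = 0.695572, giving −¼ ln(0.695572) = 0.090755.
d = 0.717725 + 0.090755 = 0.808480.
Under a molecular clock d = 2μt, so t = d/(2μ) = 0.808480 / (2 × 0.0169) = 23.92 Myr.

23.92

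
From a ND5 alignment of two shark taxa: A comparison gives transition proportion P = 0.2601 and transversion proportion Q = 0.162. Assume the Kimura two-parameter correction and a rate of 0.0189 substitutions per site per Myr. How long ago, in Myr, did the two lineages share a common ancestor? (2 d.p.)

17.75

Under the Kimura two-parameter model, d = −½ ln(1 − 2P − Q) − ¼ ln(1 − 2Q).
1 − 2P − Q = 0.3178, giving −½ ln(0.3178) = 0.573167.
1 − 2Q = 0.676, giving −¼ ln(0.676) = 0.097891.
d = 0.573167 + 0.097891 = 0.671058.
Under a molecular clock d = 2μt, so t = d/(2μ) = 0.671058 / (2 × 0.0189) = 17.75 Myr.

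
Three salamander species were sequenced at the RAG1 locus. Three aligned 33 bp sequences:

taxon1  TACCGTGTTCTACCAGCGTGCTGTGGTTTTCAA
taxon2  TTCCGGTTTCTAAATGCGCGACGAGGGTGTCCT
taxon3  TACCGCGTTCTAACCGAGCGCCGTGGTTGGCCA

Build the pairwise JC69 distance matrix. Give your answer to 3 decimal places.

taxon1–taxon2: 14/33 sites differ → p ≈ 0.424242, d = −0.75 ln(1 − 0.565656) = 0.625439 ≈ 0.625.
taxon1–taxon3: 9/33 sites differ → p ≈ 0.272727, d = −0.75 ln(1 − 0.363636) = 0.338988 ≈ 0.339.
taxon2–taxon3: 11/33 sites differ → p ≈ 0.333333, d = −0.75 ln(1 − 0.444444) = 0.440839 ≈ 0.441.

d(taxon1,taxon2) = 0.625, d(taxon1,taxon3) = 0.339, d(taxon2,taxon3) = 0.441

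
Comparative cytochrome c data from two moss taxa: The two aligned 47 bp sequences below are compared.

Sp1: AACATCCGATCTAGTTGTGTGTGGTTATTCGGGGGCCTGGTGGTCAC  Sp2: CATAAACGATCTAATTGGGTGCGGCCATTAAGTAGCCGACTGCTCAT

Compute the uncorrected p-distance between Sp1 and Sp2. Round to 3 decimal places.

The sequences differ at 18 of 47 positions.
p = 18/47 = 0.382978… ≈ 0.383 (to 3 d.p.).

0.383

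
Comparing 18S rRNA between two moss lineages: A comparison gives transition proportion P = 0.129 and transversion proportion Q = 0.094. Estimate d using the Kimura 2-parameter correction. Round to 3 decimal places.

0.269

Under the Kimura two-parameter model, d = −½ ln(1 − 2P − Q) − ¼ ln(1 − 2Q).
1 − 2P − Q = 0.648, giving −½ ln(0.648) = 0.216932.
1 − 2Q = 0.812, giving −¼ ln(0.812) = 0.052064.
d = 0.216932 + 0.052064 = 0.268996.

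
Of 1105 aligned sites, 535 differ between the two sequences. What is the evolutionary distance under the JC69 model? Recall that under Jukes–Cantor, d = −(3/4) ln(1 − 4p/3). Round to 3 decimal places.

p = 535/1105 ≈ 0.484163.
d = −(3/4) ln(1 − 4p/3) = −0.75 ln(1 − 0.645551) = −0.75 ln(0.354449)
  = −0.75 × (-1.037191) = 0.777893 substitutions/site.

0.778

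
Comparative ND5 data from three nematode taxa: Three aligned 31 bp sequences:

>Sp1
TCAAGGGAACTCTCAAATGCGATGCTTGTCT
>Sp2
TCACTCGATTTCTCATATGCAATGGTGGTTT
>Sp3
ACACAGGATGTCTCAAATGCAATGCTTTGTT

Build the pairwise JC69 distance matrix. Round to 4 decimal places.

Sp1–Sp2: 10/31 sites differ → p ≈ 0.322581, d = −0.75 ln(1 − 0.430108) = 0.421731 ≈ 0.4217.
Sp1–Sp3: 9/31 sites differ → p ≈ 0.290323, d = −0.75 ln(1 − 0.387097) = 0.367161 ≈ 0.3672.
Sp2–Sp3: 9/31 sites differ → p ≈ 0.290323, d = −0.75 ln(1 − 0.387097) = 0.367161 ≈ 0.3672.

d(Sp1,Sp2) = 0.4217, d(Sp1,Sp3) = 0.3672, d(Sp2,Sp3) = 0.3672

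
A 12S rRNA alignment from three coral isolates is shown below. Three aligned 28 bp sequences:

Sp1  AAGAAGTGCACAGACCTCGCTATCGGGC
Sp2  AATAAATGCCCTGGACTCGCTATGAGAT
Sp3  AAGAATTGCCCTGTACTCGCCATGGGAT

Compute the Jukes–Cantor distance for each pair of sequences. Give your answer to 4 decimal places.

d(Sp1,Sp2) = 0.4850, d(Sp1,Sp3) = 0.4197, d(Sp2,Sp3) = 0.2040

Sp1–Sp2: 10/28 sites differ → p ≈ 0.357143, d = −0.75 ln(1 − 0.476191) = 0.484971 ≈ 0.4850.
Sp1–Sp3: 9/28 sites differ → p ≈ 0.321429, d = −0.75 ln(1 − 0.428572) = 0.419713 ≈ 0.4197.
Sp2–Sp3: 5/28 sites differ → p ≈ 0.178571, d = −0.75 ln(1 − 0.238095) = 0.203950 ≈ 0.2040.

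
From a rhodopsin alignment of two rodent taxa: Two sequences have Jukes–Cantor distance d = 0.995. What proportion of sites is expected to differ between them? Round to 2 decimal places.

p = (3/4)(1 − e^(−4d/3)) = 0.75 × (1 − e^(-1.326667)) = 0.75 × (1 − 0.265360) = 0.550980.

0.55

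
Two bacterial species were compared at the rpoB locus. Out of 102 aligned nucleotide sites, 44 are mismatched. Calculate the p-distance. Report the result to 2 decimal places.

0.43

p = 44/102 = 0.431372… ≈ 0.43 (to 2 d.p.).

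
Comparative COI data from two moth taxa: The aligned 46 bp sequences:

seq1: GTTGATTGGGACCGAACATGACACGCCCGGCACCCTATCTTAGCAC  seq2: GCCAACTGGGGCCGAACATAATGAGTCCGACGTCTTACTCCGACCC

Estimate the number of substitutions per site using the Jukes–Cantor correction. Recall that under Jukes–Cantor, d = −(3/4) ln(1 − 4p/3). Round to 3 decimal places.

0.704

The sequences differ at 21 of 46 sites, so p = 21/46 ≈ 0.456522.
d = −(3/4) ln(1 − 4p/3) = −0.75 ln(1 − 0.608696) = −0.75 ln(0.391304)
  = −0.75 × (-0.938271) = 0.703703 substitutions/site.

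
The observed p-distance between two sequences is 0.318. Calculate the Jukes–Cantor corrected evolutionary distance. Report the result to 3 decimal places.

0.414

d = −(3/4) ln(1 − 4p/3) = −0.75 ln(1 − 0.424) = −0.75 ln(0.576)
  = −0.75 × (-0.551648) = 0.413736 substitutions/site.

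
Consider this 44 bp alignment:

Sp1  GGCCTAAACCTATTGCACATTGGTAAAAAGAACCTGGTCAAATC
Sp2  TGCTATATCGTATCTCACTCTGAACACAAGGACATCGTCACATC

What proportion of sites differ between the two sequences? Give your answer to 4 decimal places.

The sequences differ at 18 of 44 positions.
p = 18/44 = 0.409090… ≈ 0.4091 (to 4 d.p.).

0.4091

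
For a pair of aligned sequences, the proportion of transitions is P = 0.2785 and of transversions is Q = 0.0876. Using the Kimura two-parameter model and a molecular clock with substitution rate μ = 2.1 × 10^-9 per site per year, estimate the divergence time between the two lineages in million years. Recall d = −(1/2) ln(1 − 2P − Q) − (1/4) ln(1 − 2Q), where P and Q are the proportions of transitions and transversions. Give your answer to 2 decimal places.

134.62

Under the Kimura two-parameter model, d = −½ ln(1 − 2P − Q) − ¼ ln(1 − 2Q).
1 − 2P − Q = 0.3554, giving −½ ln(0.3554) = 0.517256.
1 − 2Q = 0.8248, giving −¼ ln(0.8248) = 0.048154.
d = 0.517256 + 0.048154 = 0.565410.
Under a molecular clock d = 2μt, so t = d/(2μ) = 0.565410 / (2 × 2.1 × 10^-9) = 134.62 million years.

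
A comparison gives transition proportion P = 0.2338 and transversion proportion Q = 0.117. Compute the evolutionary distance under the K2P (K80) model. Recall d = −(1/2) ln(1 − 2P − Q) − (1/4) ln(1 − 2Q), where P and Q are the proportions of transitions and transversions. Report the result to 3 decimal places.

Under the Kimura two-parameter model, d = −½ ln(1 − 2P − Q) − ¼ ln(1 − 2Q).
1 − 2P − Q = 0.4154, giving −½ ln(0.4154) = 0.439257.
1 − 2Q = 0.766, giving −¼ ln(0.766) = 0.066643.
d = 0.439257 + 0.066643 = 0.505900.

0.506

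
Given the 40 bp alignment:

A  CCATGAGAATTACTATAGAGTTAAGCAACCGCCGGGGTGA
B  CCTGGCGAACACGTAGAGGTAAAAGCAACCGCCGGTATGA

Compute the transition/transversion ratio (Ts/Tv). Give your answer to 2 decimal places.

Transitions are A↔G and C↔T; transversions are all other mismatches.
Transitions: 3. Transversions: 11.
R = 3/11 = 0.272727… ≈ 0.27 (to 2 d.p.).

0.27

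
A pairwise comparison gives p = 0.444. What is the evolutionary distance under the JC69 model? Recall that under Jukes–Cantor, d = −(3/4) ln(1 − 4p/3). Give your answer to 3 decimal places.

0.672

d = −(3/4) ln(1 − 4p/3) = −0.75 ln(1 − 0.592) = −0.75 ln(0.408)
  = −0.75 × (-0.896488) = 0.672366 substitutions/site.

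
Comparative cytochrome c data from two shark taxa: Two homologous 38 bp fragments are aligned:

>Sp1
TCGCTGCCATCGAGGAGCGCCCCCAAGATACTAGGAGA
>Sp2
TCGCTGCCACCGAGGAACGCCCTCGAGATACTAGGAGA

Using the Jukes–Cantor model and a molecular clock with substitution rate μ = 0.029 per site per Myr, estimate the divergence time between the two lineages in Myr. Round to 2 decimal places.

1.96

The sequences differ at 4 of 38 sites (10, 17, 23, 25), so p = 4/38 ≈ 0.105263.
d = −(3/4) ln(1 − 4p/3) = −0.75 ln(1 − 0.140351) = −0.75 ln(0.859649)
  = −0.75 × (-0.151231) = 0.113423 substitutions/site.
Under a molecular clock d = 2μt, so t = d/(2μ) = 0.113423 / (2 × 0.029) = 1.96 Myr.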